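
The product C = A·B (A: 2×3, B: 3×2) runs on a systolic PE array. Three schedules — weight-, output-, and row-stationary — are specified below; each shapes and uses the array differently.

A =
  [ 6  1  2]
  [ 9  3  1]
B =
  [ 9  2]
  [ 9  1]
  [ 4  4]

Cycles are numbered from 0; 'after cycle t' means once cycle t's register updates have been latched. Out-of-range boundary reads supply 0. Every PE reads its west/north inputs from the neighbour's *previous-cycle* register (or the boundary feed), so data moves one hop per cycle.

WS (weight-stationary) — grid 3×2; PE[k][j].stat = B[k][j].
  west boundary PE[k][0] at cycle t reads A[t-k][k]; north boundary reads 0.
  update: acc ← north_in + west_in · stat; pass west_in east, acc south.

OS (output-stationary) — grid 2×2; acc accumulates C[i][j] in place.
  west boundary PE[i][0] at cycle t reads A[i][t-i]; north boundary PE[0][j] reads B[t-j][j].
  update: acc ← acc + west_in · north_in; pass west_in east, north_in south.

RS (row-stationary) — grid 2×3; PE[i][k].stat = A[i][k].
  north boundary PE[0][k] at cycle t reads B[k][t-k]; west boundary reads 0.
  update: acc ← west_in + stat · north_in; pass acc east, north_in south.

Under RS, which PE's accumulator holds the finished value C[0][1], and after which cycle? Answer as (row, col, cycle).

RS — PE[0][2] is where C[0][1] collects:
  [0] (0,2) acc=0 (h:0 v:0)
  [1] (0,2) acc=0 (h:0 v:0)
  [2] (0,2) acc=71 (h:71 v:4)
  [3] (0,2) acc=21 (h:21 v:4)

(row, col, cycle) = (0, 2, 3)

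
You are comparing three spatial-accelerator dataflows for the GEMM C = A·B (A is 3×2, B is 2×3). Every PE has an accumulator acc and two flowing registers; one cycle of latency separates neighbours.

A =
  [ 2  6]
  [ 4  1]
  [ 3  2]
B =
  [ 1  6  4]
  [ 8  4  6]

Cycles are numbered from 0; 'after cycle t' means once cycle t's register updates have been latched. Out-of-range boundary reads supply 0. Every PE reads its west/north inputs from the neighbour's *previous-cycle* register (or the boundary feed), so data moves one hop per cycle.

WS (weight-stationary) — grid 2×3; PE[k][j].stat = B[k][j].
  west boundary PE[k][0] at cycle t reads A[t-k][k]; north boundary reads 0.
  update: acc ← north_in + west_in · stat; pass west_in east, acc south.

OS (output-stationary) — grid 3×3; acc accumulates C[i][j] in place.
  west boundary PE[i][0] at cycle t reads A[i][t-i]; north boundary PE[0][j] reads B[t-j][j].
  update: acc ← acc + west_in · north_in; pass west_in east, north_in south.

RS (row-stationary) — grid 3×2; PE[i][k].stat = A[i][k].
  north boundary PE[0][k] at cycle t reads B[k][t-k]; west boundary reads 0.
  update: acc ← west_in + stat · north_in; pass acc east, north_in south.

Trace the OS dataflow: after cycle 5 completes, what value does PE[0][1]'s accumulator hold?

OS on a 3×3 grid — tracing PE[0][1] and its feeders:
  [0] (0,0) acc=2 (h:2 v:1)
  [0] (0,1) acc=0 (h:0 v:0)
  [1] (0,0) acc=50 (h:6 v:8)
  [1] (0,1) acc=12 (h:2 v:6)
  [2] (0,0) acc=50 (h:0 v:0)
  [2] (0,1) acc=36 (h:6 v:4)
  [3] (0,0) acc=50 (h:0 v:0)
  [3] (0,1) acc=36 (h:0 v:0)
  [4] (0,0) acc=50 (h:0 v:0)
  [4] (0,1) acc=36 (h:0 v:0)
  [5] (0,0) acc=50 (h:0 v:0)
  [5] (0,1) acc=36 (h:0 v:0)

PE[0][1].acc = 36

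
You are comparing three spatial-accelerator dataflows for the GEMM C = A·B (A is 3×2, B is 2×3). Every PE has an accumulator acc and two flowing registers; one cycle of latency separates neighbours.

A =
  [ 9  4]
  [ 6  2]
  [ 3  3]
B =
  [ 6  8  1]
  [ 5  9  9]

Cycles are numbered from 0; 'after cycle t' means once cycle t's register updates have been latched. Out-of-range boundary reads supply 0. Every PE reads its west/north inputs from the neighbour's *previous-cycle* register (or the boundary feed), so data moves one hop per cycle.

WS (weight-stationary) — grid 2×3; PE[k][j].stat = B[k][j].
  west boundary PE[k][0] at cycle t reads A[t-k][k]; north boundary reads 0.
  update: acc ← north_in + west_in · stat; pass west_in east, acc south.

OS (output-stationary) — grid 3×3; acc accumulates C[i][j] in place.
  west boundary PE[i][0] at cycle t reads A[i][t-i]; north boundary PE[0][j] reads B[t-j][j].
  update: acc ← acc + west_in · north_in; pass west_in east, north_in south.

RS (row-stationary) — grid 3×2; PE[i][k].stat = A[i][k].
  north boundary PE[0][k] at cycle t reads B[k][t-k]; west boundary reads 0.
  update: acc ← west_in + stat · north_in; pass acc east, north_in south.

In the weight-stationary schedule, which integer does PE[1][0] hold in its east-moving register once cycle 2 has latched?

register = 2

Tracing WS — 2×3 array, target PE[1][0]:
  c0 r0c0: 54 / 9 / 54
  c0 r1c0: 0 / 0 / 0
  c1 r0c0: 36 / 6 / 36
  c1 r1c0: 74 / 4 / 74
  c2 r0c0: 18 / 3 / 18
  c2 r1c0: 46 / 2 / 46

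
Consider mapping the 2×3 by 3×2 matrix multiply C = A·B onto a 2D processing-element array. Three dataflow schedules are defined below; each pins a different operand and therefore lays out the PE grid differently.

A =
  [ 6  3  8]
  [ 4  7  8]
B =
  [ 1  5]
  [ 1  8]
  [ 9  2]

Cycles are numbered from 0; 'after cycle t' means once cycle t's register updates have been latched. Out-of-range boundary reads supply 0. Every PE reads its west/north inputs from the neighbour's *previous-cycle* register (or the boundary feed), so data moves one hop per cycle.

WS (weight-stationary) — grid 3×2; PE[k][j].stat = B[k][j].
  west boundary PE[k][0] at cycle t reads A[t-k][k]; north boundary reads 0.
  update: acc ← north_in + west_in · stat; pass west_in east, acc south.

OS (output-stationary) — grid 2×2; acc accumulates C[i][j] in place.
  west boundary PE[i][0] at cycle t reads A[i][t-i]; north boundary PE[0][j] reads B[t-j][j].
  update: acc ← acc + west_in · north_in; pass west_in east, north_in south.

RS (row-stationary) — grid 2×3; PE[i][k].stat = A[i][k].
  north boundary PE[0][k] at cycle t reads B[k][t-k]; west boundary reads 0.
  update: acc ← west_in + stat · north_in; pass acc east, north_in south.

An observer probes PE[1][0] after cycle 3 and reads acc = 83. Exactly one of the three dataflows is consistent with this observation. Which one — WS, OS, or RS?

WS [3×2] PE[1][0] across cycles:
  cycle 0: PE[1][0] → acc 0, east 0, south 0
  cycle 1: PE[1][0] → acc 9, east 3, south 9
  cycle 2: PE[1][0] → acc 11, east 7, south 11
  cycle 3: PE[1][0] → acc 0, east 0, south 0
OS [2×2] PE[1][0] across cycles:
  cycle 0: PE[1][0] → acc 0, east 0, south 0
  cycle 1: PE[1][0] → acc 4, east 4, south 1
  cycle 2: PE[1][0] → acc 11, east 7, south 1
  cycle 3: PE[1][0] → acc 83, east 8, south 9
RS [2×3] PE[1][0] across cycles:
  cycle 0: PE[1][0] → acc 0, east 0, south 0
  cycle 1: PE[1][0] → acc 4, east 4, south 1
  cycle 2: PE[1][0] → acc 20, east 20, south 5
  cycle 3: PE[1][0] → acc 0, east 0, south 0

dataflow = OS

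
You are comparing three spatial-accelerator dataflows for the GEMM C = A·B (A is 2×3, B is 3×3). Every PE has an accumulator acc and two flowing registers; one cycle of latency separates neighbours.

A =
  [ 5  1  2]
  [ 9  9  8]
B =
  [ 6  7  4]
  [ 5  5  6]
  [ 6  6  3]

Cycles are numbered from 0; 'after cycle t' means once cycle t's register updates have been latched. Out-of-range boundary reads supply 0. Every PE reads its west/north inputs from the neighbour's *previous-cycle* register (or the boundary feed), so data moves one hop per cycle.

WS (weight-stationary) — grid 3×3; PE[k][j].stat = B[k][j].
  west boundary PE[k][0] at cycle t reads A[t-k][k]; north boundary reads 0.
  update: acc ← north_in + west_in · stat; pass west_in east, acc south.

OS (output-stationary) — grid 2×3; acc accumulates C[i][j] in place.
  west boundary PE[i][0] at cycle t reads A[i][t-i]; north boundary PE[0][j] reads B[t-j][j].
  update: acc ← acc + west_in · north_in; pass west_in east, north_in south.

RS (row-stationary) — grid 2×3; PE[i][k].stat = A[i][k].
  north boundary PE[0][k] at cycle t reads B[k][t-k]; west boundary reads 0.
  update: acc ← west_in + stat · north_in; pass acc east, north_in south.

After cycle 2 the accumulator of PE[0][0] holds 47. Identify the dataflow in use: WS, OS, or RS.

— WS: 3×3; PE[0][0] trace:
  @0  [0,0]  acc 30  |  →5  ↓30
  @1  [0,0]  acc 54  |  →9  ↓54
  @2  [0,0]  acc 0  |  →0  ↓0
— OS: 2×3; PE[0][0] trace:
  @0  [0,0]  acc 30  |  →5  ↓6
  @1  [0,0]  acc 35  |  →1  ↓5
  @2  [0,0]  acc 47  |  →2  ↓6
— RS: 2×3; PE[0][0] trace:
  @0  [0,0]  acc 30  |  →30  ↓6
  @1  [0,0]  acc 35  |  →35  ↓7
  @2  [0,0]  acc 20  |  →20  ↓4

dataflow = OS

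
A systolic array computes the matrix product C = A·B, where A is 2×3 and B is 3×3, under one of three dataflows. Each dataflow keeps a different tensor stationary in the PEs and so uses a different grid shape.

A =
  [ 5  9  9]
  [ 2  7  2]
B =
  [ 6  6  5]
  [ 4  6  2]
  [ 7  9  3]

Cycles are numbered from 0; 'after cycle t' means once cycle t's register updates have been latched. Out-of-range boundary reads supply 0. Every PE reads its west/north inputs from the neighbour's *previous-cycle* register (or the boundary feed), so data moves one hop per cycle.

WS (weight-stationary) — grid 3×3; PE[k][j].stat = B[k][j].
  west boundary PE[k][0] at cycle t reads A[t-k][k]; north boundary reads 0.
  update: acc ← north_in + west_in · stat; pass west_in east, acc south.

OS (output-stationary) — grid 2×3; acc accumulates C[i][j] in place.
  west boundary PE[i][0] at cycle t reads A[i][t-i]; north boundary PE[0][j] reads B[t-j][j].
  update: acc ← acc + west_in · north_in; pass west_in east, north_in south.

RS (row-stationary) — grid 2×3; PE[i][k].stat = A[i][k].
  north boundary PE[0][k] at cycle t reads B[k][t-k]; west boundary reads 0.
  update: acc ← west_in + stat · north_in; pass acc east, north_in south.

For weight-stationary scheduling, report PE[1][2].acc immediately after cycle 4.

PE[1][2].acc = 24

Tracing WS — 3×3 array, target PE[1][2]:
  cycle 0: PE[0][2] → acc 0, east 0, south 0
  cycle 0: PE[1][1] → acc 0, east 0, south 0
  cycle 0: PE[1][2] → acc 0, east 0, south 0
  cycle 1: PE[0][2] → acc 0, east 0, south 0
  cycle 1: PE[1][1] → acc 0, east 0, south 0
  cycle 1: PE[1][2] → acc 0, east 0, south 0
  cycle 2: PE[0][2] → acc 25, east 5, south 25
  cycle 2: PE[1][1] → acc 84, east 9, south 84
  cycle 2: PE[1][2] → acc 0, east 0, south 0
  cycle 3: PE[0][2] → acc 10, east 2, south 10
  cycle 3: PE[1][1] → acc 54, east 7, south 54
  cycle 3: PE[1][2] → acc 43, east 9, south 43
  cycle 4: PE[0][2] → acc 0, east 0, south 0
  cycle 4: PE[1][1] → acc 0, east 0, south 0
  cycle 4: PE[1][2] → acc 24, east 7, south 24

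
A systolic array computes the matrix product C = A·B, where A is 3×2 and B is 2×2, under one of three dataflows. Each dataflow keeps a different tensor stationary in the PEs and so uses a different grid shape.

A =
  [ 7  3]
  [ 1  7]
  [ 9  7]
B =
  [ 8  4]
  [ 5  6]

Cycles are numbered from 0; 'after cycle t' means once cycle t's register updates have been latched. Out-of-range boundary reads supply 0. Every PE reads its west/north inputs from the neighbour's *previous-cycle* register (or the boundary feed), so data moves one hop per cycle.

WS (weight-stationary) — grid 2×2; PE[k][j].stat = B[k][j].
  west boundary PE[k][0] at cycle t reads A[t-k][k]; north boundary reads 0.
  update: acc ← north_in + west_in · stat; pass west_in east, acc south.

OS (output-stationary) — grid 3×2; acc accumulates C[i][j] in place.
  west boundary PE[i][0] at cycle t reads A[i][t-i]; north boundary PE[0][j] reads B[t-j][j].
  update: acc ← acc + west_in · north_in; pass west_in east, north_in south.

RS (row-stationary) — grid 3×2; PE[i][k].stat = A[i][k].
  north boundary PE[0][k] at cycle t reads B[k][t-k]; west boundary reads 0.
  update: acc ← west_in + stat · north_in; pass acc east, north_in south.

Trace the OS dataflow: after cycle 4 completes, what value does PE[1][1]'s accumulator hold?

Tracing OS — 3×2 array, target PE[1][1]:
  [0] (0,1) acc=0 (h:0 v:0)
  [0] (1,0) acc=0 (h:0 v:0)
  [0] (1,1) acc=0 (h:0 v:0)
  [1] (0,1) acc=28 (h:7 v:4)
  [1] (1,0) acc=8 (h:1 v:8)
  [1] (1,1) acc=0 (h:0 v:0)
  [2] (0,1) acc=46 (h:3 v:6)
  [2] (1,0) acc=43 (h:7 v:5)
  [2] (1,1) acc=4 (h:1 v:4)
  [3] (0,1) acc=46 (h:0 v:0)
  [3] (1,0) acc=43 (h:0 v:0)
  [3] (1,1) acc=46 (h:7 v:6)
  [4] (0,1) acc=46 (h:0 v:0)
  [4] (1,0) acc=43 (h:0 v:0)
  [4] (1,1) acc=46 (h:0 v:0)

PE[1][1].acc = 46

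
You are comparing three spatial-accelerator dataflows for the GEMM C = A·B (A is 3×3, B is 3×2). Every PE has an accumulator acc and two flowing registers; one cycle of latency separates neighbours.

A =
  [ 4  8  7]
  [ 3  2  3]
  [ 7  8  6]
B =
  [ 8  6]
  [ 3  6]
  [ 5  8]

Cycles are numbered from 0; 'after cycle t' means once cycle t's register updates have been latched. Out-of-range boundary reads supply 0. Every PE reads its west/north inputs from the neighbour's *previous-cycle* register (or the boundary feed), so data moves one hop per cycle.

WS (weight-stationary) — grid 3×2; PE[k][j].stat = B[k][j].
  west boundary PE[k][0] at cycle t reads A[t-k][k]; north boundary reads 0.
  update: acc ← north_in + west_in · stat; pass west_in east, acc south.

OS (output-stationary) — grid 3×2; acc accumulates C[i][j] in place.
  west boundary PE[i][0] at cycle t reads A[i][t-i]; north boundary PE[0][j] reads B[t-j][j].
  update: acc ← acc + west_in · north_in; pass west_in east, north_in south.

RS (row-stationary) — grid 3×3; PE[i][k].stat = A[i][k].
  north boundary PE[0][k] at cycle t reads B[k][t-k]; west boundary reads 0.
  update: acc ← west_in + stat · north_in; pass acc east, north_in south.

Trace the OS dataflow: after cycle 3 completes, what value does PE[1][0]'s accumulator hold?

OS (3×2). Following PE[1][0] plus its west/north inputs:
  after 0 — PE[0][0] acc=32, pass-E 4, pass-S 8
  after 0 — PE[1][0] acc=0, pass-E 0, pass-S 0
  after 1 — PE[0][0] acc=56, pass-E 8, pass-S 3
  after 1 — PE[1][0] acc=24, pass-E 3, pass-S 8
  after 2 — PE[0][0] acc=91, pass-E 7, pass-S 5
  after 2 — PE[1][0] acc=30, pass-E 2, pass-S 3
  after 3 — PE[0][0] acc=91, pass-E 0, pass-S 0
  after 3 — PE[1][0] acc=45, pass-E 3, pass-S 5

PE[1][0].acc = 45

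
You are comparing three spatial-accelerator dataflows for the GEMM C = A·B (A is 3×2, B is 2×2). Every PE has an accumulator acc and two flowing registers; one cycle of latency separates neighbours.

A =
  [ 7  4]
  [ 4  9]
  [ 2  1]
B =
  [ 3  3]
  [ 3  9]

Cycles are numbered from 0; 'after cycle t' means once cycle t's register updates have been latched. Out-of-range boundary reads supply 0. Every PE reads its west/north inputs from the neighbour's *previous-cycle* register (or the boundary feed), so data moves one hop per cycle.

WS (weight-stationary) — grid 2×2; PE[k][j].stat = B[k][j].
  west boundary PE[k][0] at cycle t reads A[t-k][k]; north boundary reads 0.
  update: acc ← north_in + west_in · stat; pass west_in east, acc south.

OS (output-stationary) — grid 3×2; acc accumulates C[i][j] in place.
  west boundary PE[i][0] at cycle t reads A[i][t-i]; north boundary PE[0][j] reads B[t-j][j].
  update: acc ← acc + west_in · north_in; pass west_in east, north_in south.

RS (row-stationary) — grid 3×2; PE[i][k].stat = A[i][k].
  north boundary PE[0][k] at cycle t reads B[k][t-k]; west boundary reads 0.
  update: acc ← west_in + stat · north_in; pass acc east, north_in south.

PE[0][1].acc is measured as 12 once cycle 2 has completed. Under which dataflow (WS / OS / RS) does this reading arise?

dataflow = WS

Under WS (2×2), PE[0][1]:
  c0 r0c1: 0 / 0 / 0
  c1 r0c1: 21 / 7 / 21
  c2 r0c1: 12 / 4 / 12
Under OS (3×2), PE[0][1]:
  c0 r0c1: 0 / 0 / 0
  c1 r0c1: 21 / 7 / 3
  c2 r0c1: 57 / 4 / 9
Under RS (3×2), PE[0][1]:
  c0 r0c1: 0 / 0 / 0
  c1 r0c1: 33 / 33 / 3
  c2 r0c1: 57 / 57 / 9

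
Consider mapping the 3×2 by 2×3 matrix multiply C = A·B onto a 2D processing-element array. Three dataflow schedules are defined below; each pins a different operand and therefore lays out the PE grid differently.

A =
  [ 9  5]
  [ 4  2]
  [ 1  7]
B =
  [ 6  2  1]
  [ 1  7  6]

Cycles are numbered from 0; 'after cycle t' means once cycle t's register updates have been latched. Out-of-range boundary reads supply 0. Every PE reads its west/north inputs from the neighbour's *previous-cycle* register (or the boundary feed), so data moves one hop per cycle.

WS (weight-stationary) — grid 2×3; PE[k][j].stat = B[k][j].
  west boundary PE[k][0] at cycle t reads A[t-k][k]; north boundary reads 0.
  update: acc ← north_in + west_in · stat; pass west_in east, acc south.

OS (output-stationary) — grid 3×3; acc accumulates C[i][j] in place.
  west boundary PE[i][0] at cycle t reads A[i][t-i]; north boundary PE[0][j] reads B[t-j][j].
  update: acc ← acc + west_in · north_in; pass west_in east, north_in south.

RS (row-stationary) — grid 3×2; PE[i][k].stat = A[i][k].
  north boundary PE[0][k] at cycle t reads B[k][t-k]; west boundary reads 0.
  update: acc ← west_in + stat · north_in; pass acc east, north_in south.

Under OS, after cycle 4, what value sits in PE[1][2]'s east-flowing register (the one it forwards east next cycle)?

register = 2

OS 3×3: PE[1][2] cycle-by-cycle (with neighbour feeds):
  [0] (0,2) acc=0 (h:0 v:0)
  [0] (1,1) acc=0 (h:0 v:0)
  [0] (1,2) acc=0 (h:0 v:0)
  [1] (0,2) acc=0 (h:0 v:0)
  [1] (1,1) acc=0 (h:0 v:0)
  [1] (1,2) acc=0 (h:0 v:0)
  [2] (0,2) acc=9 (h:9 v:1)
  [2] (1,1) acc=8 (h:4 v:2)
  [2] (1,2) acc=0 (h:0 v:0)
  [3] (0,2) acc=39 (h:5 v:6)
  [3] (1,1) acc=22 (h:2 v:7)
  [3] (1,2) acc=4 (h:4 v:1)
  [4] (0,2) acc=39 (h:0 v:0)
  [4] (1,1) acc=22 (h:0 v:0)
  [4] (1,2) acc=16 (h:2 v:6)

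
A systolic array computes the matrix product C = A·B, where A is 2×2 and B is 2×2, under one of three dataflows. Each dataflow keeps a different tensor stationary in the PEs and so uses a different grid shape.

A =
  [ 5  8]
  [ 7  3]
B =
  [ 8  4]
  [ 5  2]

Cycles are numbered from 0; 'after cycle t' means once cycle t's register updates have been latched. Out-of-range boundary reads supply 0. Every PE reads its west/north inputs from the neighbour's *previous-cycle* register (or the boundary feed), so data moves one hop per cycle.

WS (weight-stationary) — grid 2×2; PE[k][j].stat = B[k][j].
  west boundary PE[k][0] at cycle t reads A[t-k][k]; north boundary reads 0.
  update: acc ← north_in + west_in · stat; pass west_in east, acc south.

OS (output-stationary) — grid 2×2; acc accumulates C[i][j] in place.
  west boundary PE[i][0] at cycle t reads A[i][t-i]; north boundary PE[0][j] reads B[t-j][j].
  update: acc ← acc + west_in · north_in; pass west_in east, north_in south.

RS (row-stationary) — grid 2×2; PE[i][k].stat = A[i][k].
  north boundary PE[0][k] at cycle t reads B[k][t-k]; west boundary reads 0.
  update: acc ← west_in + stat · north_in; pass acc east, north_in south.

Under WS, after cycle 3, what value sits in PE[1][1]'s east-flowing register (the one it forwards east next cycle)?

Tracing WS — 2×2 array, target PE[1][1]:
  t=0 PE[0][1]: acc=0 h=0 v=0
  t=0 PE[1][0]: acc=0 h=0 v=0
  t=0 PE[1][1]: acc=0 h=0 v=0
  t=1 PE[0][1]: acc=20 h=5 v=20
  t=1 PE[1][0]: acc=80 h=8 v=80
  t=1 PE[1][1]: acc=0 h=0 v=0
  t=2 PE[0][1]: acc=28 h=7 v=28
  t=2 PE[1][0]: acc=71 h=3 v=71
  t=2 PE[1][1]: acc=36 h=8 v=36
  t=3 PE[0][1]: acc=0 h=0 v=0
  t=3 PE[1][0]: acc=0 h=0 v=0
  t=3 PE[1][1]: acc=34 h=3 v=34

register = 3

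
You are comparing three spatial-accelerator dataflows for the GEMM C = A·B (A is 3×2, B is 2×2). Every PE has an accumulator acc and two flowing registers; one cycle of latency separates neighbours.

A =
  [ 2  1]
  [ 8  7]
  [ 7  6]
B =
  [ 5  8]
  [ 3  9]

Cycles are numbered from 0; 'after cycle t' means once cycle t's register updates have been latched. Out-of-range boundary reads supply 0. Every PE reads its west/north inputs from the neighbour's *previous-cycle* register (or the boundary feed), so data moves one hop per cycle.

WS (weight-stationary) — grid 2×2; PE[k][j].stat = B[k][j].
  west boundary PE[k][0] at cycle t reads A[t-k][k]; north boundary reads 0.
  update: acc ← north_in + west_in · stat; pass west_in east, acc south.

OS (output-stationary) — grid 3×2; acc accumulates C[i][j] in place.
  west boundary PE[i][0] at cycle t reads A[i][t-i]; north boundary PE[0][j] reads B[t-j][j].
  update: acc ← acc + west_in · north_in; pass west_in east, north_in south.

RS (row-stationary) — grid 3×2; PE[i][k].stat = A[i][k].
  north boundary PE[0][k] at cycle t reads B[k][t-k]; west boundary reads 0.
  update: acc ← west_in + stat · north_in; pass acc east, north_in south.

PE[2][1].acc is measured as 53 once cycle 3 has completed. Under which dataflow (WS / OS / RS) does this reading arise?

dataflow = RS

WS (2×2): PE[2][1] does not exist.
OS [3×2] PE[2][1] across cycles:
  cycle 0: PE[2][1] → acc 0, east 0, south 0
  cycle 1: PE[2][1] → acc 0, east 0, south 0
  cycle 2: PE[2][1] → acc 0, east 0, south 0
  cycle 3: PE[2][1] → acc 56, east 7, south 8
RS [3×2] PE[2][1] across cycles:
  cycle 0: PE[2][1] → acc 0, east 0, south 0
  cycle 1: PE[2][1] → acc 0, east 0, south 0
  cycle 2: PE[2][1] → acc 0, east 0, south 0
  cycle 3: PE[2][1] → acc 53, east 53, south 3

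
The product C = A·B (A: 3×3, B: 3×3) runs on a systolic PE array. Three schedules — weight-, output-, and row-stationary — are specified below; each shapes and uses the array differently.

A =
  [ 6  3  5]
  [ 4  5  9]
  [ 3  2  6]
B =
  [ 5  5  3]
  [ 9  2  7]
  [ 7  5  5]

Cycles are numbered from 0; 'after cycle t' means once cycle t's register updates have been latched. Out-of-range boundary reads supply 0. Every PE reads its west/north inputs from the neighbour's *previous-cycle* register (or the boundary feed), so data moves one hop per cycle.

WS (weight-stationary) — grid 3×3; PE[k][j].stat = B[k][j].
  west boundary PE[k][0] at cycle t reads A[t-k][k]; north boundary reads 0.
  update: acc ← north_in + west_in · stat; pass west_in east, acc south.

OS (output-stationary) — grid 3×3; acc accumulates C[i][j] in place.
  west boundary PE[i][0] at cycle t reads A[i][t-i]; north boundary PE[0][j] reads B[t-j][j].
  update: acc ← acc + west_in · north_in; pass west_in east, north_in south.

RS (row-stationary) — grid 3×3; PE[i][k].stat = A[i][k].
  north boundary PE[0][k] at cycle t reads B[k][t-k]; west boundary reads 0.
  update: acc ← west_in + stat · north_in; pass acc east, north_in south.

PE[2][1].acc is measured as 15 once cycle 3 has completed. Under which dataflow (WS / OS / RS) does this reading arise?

Under WS (3×3), PE[2][1]:
  0: (2,1).acc=0  regs=<0,0>
  1: (2,1).acc=0  regs=<0,0>
  2: (2,1).acc=0  regs=<0,0>
  3: (2,1).acc=61  regs=<5,61>
Under OS (3×3), PE[2][1]:
  0: (2,1).acc=0  regs=<0,0>
  1: (2,1).acc=0  regs=<0,0>
  2: (2,1).acc=0  regs=<0,0>
  3: (2,1).acc=15  regs=<3,5>
Under RS (3×3), PE[2][1]:
  0: (2,1).acc=0  regs=<0,0>
  1: (2,1).acc=0  regs=<0,0>
  2: (2,1).acc=0  regs=<0,0>
  3: (2,1).acc=33  regs=<33,9>

dataflow = OS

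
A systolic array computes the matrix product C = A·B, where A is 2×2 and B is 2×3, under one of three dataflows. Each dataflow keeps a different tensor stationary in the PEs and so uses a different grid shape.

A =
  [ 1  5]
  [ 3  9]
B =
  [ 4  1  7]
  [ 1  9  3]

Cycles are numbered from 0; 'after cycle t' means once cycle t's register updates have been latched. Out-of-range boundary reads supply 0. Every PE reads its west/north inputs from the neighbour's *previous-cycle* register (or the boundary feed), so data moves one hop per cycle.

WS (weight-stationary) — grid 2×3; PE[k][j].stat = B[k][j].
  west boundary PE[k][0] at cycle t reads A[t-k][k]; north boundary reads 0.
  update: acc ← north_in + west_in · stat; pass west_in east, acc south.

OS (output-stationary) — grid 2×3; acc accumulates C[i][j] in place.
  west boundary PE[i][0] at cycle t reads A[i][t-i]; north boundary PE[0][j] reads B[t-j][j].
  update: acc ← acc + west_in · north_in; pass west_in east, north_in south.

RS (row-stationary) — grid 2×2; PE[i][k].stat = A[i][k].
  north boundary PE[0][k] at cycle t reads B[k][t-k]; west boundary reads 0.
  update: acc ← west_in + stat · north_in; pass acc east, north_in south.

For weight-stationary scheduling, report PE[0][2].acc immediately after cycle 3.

PE[0][2].acc = 21

Tracing WS — 2×3 array, target PE[0][2]:
  step 0 · PE0,1: acc=0; fwd→0 fwd↓0
  step 0 · PE0,2: acc=0; fwd→0 fwd↓0
  step 1 · PE0,1: acc=1; fwd→1 fwd↓1
  step 1 · PE0,2: acc=0; fwd→0 fwd↓0
  step 2 · PE0,1: acc=3; fwd→3 fwd↓3
  step 2 · PE0,2: acc=7; fwd→1 fwd↓7
  step 3 · PE0,1: acc=0; fwd→0 fwd↓0
  step 3 · PE0,2: acc=21; fwd→3 fwd↓21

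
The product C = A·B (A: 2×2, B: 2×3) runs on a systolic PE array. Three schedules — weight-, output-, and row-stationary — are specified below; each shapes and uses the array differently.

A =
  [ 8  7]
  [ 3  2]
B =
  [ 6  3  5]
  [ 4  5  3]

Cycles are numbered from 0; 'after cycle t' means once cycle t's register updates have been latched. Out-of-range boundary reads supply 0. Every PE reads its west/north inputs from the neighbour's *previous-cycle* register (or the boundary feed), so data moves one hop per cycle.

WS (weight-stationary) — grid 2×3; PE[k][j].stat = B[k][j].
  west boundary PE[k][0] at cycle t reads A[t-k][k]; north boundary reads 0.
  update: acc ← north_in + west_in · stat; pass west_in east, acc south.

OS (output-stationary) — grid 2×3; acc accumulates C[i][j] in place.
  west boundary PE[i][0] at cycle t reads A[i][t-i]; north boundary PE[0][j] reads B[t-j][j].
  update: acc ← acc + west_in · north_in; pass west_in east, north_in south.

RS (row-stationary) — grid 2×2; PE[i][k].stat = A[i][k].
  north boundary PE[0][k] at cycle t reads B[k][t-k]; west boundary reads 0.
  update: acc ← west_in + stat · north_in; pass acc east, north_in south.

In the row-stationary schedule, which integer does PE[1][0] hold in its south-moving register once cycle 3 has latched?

register = 5

RS (2×2). Following PE[1][0] plus its west/north inputs:
  step 0 · PE0,0: acc=48; fwd→48 fwd↓6
  step 0 · PE1,0: acc=0; fwd→0 fwd↓0
  step 1 · PE0,0: acc=24; fwd→24 fwd↓3
  step 1 · PE1,0: acc=18; fwd→18 fwd↓6
  step 2 · PE0,0: acc=40; fwd→40 fwd↓5
  step 2 · PE1,0: acc=9; fwd→9 fwd↓3
  step 3 · PE0,0: acc=0; fwd→0 fwd↓0
  step 3 · PE1,0: acc=15; fwd→15 fwd↓5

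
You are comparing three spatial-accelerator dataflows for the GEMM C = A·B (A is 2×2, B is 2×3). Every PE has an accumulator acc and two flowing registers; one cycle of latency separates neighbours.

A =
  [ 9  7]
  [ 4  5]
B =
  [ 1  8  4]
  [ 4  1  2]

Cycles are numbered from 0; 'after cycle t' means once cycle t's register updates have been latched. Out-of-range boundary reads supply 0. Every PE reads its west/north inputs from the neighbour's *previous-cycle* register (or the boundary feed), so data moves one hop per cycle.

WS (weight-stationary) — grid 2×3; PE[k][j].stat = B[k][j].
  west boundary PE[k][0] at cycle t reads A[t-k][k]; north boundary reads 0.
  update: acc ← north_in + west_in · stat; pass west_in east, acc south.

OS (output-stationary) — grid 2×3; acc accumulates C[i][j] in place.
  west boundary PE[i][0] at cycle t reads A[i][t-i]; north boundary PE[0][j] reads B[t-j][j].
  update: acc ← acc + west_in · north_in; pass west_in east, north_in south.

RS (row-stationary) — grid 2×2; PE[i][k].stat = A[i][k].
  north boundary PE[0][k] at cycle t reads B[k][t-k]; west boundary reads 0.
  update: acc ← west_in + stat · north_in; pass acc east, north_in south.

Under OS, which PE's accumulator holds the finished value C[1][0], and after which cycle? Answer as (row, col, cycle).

OS — PE[1][0] is where C[1][0] collects:
  0: (1,0).acc=0  regs=<0,0>
  1: (1,0).acc=4  regs=<4,1>
  2: (1,0).acc=24  regs=<5,4>

(row, col, cycle) = (1, 0, 2)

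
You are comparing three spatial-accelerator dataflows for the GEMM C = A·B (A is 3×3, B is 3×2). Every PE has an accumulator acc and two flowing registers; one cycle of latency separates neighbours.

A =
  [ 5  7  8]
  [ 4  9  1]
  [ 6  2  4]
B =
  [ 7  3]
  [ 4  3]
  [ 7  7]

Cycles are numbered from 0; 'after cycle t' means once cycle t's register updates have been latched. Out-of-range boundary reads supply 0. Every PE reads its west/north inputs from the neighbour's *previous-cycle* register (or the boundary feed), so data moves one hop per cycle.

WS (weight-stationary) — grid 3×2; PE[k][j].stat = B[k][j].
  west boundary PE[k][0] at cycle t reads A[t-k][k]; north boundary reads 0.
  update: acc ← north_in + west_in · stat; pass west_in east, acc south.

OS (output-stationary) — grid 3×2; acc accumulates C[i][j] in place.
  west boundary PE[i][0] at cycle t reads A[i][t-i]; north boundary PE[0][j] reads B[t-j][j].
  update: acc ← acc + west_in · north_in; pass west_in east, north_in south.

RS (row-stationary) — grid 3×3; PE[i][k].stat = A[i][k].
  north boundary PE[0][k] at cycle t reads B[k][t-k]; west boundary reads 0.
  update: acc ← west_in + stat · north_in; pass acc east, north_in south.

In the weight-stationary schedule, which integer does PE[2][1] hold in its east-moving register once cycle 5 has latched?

register = 4

WS on a 3×2 grid — tracing PE[2][1] and its feeders:
  step 0 · PE1,1: acc=0; fwd→0 fwd↓0
  step 0 · PE2,0: acc=0; fwd→0 fwd↓0
  step 0 · PE2,1: acc=0; fwd→0 fwd↓0
  step 1 · PE1,1: acc=0; fwd→0 fwd↓0
  step 1 · PE2,0: acc=0; fwd→0 fwd↓0
  step 1 · PE2,1: acc=0; fwd→0 fwd↓0
  step 2 · PE1,1: acc=36; fwd→7 fwd↓36
  step 2 · PE2,0: acc=119; fwd→8 fwd↓119
  step 2 · PE2,1: acc=0; fwd→0 fwd↓0
  step 3 · PE1,1: acc=39; fwd→9 fwd↓39
  step 3 · PE2,0: acc=71; fwd→1 fwd↓71
  step 3 · PE2,1: acc=92; fwd→8 fwd↓92
  step 4 · PE1,1: acc=24; fwd→2 fwd↓24
  step 4 · PE2,0: acc=78; fwd→4 fwd↓78
  step 4 · PE2,1: acc=46; fwd→1 fwd↓46
  step 5 · PE1,1: acc=0; fwd→0 fwd↓0
  step 5 · PE2,0: acc=0; fwd→0 fwd↓0
  step 5 · PE2,1: acc=52; fwd→4 fwd↓52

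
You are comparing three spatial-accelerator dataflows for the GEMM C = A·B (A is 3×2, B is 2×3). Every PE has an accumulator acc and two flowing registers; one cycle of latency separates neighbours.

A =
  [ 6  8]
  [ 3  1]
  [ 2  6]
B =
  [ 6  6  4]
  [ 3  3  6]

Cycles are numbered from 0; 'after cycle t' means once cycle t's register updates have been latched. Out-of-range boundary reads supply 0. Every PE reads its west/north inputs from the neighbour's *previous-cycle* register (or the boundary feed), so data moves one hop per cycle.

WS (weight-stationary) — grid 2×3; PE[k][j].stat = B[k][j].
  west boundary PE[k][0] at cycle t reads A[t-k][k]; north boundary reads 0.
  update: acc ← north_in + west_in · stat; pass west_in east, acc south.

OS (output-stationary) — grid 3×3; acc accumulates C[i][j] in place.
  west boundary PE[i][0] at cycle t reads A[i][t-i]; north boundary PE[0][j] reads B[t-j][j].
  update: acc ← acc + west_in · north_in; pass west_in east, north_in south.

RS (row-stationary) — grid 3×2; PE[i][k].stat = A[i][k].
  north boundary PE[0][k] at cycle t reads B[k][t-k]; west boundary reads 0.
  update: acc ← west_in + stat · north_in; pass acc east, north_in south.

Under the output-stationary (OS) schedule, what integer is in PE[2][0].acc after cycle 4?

PE[2][0].acc = 30

Tracing OS — 3×3 array, target PE[2][0]:
  c0 r1c0: 0 / 0 / 0
  c0 r2c0: 0 / 0 / 0
  c1 r1c0: 18 / 3 / 6
  c1 r2c0: 0 / 0 / 0
  c2 r1c0: 21 / 1 / 3
  c2 r2c0: 12 / 2 / 6
  c3 r1c0: 21 / 0 / 0
  c3 r2c0: 30 / 6 / 3
  c4 r1c0: 21 / 0 / 0
  c4 r2c0: 30 / 0 / 0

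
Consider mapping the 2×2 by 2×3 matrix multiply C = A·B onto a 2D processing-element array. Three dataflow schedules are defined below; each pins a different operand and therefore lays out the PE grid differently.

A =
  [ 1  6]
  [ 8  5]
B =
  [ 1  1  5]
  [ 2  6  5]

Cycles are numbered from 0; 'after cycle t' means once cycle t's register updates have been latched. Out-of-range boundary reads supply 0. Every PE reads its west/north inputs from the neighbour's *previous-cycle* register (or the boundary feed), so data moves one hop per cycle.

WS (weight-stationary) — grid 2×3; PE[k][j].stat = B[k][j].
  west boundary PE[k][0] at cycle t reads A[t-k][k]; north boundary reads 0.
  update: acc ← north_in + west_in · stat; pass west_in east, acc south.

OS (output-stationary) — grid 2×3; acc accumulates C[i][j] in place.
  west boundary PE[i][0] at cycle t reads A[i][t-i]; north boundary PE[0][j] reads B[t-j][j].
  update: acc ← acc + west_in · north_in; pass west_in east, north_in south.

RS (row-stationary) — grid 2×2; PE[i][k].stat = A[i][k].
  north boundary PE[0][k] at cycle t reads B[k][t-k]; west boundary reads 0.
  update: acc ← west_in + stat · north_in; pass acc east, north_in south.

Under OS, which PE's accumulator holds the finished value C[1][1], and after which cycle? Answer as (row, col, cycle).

(row, col, cycle) = (1, 1, 3)

Under OS, C[1][1] lands at PE[1][1]:
  @0  [1,1]  acc 0  |  →0  ↓0
  @1  [1,1]  acc 0  |  →0  ↓0
  @2  [1,1]  acc 8  |  →8  ↓1
  @3  [1,1]  acc 38  |  →5  ↓6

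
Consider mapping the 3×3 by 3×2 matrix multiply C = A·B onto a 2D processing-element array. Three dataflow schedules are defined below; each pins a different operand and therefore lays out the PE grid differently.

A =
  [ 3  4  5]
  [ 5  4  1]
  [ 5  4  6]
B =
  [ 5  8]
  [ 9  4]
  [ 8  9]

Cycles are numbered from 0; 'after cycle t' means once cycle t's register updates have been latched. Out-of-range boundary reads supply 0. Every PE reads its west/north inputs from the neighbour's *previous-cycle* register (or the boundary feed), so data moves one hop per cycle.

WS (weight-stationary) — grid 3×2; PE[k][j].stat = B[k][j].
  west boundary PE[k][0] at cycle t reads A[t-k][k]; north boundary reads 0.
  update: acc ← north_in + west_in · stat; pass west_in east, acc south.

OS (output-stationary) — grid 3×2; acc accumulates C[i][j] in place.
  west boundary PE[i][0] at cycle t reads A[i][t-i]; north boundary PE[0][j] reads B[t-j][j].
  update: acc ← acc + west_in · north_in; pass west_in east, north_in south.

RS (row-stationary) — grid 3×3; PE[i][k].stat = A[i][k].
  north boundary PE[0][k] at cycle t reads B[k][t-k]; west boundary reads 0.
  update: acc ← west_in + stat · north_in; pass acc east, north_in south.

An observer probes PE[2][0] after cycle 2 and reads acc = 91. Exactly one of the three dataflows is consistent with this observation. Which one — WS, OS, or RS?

dataflow = WS

— WS: 3×2; PE[2][0] trace:
  @0  [2,0]  acc 0  |  →0  ↓0
  @1  [2,0]  acc 0  |  →0  ↓0
  @2  [2,0]  acc 91  |  →5  ↓91
— OS: 3×2; PE[2][0] trace:
  @0  [2,0]  acc 0  |  →0  ↓0
  @1  [2,0]  acc 0  |  →0  ↓0
  @2  [2,0]  acc 25  |  →5  ↓5
— RS: 3×3; PE[2][0] trace:
  @0  [2,0]  acc 0  |  →0  ↓0
  @1  [2,0]  acc 0  |  →0  ↓0
  @2  [2,0]  acc 25  |  →25  ↓5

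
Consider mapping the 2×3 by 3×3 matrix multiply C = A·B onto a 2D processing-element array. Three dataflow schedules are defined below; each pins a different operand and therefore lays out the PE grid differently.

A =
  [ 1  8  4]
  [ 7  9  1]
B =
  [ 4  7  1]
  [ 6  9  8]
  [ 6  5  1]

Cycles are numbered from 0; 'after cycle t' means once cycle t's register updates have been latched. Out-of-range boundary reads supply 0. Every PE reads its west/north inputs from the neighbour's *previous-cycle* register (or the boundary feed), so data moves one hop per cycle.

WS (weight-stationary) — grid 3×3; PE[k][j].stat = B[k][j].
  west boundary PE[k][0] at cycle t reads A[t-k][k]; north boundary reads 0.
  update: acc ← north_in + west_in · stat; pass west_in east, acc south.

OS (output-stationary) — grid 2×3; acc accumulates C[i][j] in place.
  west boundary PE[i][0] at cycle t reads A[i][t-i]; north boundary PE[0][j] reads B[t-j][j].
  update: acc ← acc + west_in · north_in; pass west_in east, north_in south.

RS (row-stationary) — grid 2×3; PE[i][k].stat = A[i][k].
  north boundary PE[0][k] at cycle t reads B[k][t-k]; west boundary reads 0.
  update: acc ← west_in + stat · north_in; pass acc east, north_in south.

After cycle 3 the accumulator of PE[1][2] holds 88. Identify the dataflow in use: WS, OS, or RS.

— WS: 3×3; PE[1][2] trace:
  [0] (1,2) acc=0 (h:0 v:0)
  [1] (1,2) acc=0 (h:0 v:0)
  [2] (1,2) acc=0 (h:0 v:0)
  [3] (1,2) acc=65 (h:8 v:65)
— OS: 2×3; PE[1][2] trace:
  [0] (1,2) acc=0 (h:0 v:0)
  [1] (1,2) acc=0 (h:0 v:0)
  [2] (1,2) acc=0 (h:0 v:0)
  [3] (1,2) acc=7 (h:7 v:1)
— RS: 2×3; PE[1][2] trace:
  [0] (1,2) acc=0 (h:0 v:0)
  [1] (1,2) acc=0 (h:0 v:0)
  [2] (1,2) acc=0 (h:0 v:0)
  [3] (1,2) acc=88 (h:88 v:6)

dataflow = RS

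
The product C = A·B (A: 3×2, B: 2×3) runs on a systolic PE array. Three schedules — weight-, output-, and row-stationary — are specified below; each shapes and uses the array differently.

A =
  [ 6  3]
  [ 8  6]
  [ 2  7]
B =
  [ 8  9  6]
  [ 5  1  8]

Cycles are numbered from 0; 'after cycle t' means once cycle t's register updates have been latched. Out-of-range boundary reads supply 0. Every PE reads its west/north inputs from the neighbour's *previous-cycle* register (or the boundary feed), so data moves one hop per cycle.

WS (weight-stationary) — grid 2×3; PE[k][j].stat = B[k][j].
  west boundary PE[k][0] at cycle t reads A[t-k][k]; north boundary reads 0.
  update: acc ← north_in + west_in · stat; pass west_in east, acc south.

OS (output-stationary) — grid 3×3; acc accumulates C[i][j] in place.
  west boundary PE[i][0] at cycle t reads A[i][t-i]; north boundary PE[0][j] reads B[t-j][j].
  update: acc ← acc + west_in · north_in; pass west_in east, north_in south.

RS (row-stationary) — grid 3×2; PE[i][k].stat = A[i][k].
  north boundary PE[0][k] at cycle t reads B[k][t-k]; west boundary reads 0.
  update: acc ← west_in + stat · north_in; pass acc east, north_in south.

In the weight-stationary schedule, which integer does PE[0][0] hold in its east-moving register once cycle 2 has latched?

register = 2

WS 2×3: PE[0][0] cycle-by-cycle (with neighbour feeds):
  c0 r0c0: 48 / 6 / 48
  c1 r0c0: 64 / 8 / 64
  c2 r0c0: 16 / 2 / 16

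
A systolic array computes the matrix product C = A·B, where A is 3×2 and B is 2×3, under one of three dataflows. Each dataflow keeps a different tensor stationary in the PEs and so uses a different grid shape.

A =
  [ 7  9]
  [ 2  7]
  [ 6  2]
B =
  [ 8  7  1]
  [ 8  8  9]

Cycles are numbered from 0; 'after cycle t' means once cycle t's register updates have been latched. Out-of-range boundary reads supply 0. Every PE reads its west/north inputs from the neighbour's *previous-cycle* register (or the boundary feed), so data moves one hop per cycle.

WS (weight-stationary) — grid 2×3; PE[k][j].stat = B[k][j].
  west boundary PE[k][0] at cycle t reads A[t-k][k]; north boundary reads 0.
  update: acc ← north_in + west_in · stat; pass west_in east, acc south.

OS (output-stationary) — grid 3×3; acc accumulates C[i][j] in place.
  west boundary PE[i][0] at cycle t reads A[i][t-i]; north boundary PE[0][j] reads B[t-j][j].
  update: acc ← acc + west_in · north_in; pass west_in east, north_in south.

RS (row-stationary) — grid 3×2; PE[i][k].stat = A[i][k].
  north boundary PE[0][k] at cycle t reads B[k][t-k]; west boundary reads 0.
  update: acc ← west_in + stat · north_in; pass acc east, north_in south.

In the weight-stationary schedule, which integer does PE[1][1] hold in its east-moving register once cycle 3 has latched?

WS on a 2×3 grid — tracing PE[1][1] and its feeders:
  0: (0,1).acc=0  regs=<0,0>
  0: (1,0).acc=0  regs=<0,0>
  0: (1,1).acc=0  regs=<0,0>
  1: (0,1).acc=49  regs=<7,49>
  1: (1,0).acc=128  regs=<9,128>
  1: (1,1).acc=0  regs=<0,0>
  2: (0,1).acc=14  regs=<2,14>
  2: (1,0).acc=72  regs=<7,72>
  2: (1,1).acc=121  regs=<9,121>
  3: (0,1).acc=42  regs=<6,42>
  3: (1,0).acc=64  regs=<2,64>
  3: (1,1).acc=70  regs=<7,70>

register = 7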